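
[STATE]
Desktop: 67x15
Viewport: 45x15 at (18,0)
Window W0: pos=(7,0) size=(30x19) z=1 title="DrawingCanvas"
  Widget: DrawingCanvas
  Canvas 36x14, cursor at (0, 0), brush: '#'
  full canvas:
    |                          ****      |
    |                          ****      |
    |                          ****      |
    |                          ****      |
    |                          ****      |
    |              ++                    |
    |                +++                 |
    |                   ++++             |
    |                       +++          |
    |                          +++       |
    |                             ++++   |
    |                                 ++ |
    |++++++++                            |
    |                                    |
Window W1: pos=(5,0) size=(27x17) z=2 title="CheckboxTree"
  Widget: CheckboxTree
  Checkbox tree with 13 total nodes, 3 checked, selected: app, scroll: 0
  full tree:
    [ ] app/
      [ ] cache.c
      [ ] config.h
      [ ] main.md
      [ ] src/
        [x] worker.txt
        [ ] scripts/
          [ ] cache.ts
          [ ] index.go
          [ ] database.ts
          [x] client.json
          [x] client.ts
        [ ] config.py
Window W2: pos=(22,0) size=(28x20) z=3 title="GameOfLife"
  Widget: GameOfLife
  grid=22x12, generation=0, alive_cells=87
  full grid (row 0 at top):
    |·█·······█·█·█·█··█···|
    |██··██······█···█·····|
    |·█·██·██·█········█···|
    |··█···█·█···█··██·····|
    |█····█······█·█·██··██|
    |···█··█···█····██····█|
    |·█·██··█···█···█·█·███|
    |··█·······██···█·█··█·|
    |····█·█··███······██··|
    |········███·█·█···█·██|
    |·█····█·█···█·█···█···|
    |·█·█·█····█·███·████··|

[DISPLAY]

━━━━┏━━━━━━━━━━━━━━━━━━━━━━━━━━┓             
e   ┃ GameOfLife               ┃             
────┠──────────────────────────┨             
    ┃Gen: 0                    ┃             
.c  ┃·█·······█·█·█·█··█···    ┃             
g.h ┃██··██······█···█·····    ┃             
md  ┃·█·██·██·█········█···    ┃             
    ┃··█···█·█···█··██·····    ┃             
ker.┃█····█······█·█·██··██    ┃             
ipts┃···█··█···█····██····█    ┃             
ache┃·█·██··█···█···█·█·███    ┃             
ndex┃··█·······██···█·█··█·    ┃             
atab┃····█·█··███······██··    ┃             
lien┃········███·█·█···█·██    ┃             
lien┃·█····█·█···█·█···█···    ┃             


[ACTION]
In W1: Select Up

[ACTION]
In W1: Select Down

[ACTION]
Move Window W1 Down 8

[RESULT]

────┏━━━━━━━━━━━━━━━━━━━━━━━━━━┓             
    ┃ GameOfLife               ┃             
.c  ┠──────────────────────────┨             
g.h ┃Gen: 0                    ┃             
md  ┃·█·······█·█·█·█··█···    ┃             
    ┃██··██······█···█·····    ┃             
ker.┃·█·██·██·█········█···    ┃             
ipts┃··█···█·█···█··██·····    ┃             
ache┃█····█······█·█·██··██    ┃             
ndex┃···█··█···█····██····█    ┃             
atab┃·█·██··█···█···█·█·███    ┃             
lien┃··█·······██···█·█··█·    ┃             
lien┃····█·█··███······██··    ┃             
fig.┃········███·█·█···█·██    ┃             
━━━━┃·█····█·█···█·█···█···    ┃             


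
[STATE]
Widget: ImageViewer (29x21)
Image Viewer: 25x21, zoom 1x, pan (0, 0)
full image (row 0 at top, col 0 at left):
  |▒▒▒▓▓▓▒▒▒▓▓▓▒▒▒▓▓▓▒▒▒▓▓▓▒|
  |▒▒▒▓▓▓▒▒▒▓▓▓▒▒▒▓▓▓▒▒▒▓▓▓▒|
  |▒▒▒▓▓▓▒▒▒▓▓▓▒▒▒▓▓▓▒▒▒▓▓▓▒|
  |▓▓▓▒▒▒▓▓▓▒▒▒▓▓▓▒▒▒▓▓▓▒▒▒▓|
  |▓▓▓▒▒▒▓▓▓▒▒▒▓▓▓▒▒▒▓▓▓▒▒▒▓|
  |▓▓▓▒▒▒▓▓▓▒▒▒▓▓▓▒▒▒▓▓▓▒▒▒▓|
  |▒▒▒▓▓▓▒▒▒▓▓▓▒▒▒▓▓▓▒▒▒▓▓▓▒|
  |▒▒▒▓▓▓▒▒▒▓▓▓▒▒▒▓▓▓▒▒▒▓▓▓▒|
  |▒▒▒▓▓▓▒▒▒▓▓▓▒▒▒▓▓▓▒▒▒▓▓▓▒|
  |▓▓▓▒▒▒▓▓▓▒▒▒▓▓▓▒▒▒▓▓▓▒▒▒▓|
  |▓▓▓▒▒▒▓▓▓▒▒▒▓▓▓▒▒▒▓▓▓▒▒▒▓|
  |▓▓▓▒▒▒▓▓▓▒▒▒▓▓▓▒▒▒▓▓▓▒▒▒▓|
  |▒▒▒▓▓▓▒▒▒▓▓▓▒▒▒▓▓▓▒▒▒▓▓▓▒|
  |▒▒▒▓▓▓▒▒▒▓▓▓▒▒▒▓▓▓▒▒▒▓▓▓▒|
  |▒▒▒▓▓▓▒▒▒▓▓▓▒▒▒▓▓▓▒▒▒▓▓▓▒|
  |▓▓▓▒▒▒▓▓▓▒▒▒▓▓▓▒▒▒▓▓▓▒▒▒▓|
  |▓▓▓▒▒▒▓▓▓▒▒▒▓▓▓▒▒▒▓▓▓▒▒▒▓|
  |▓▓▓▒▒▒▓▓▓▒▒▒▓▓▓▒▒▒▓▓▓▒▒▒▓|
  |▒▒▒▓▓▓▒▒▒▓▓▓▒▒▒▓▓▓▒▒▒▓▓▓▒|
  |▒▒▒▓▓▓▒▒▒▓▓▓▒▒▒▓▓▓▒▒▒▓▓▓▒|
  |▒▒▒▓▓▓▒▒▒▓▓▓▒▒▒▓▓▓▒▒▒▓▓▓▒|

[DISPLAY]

▒▒▒▓▓▓▒▒▒▓▓▓▒▒▒▓▓▓▒▒▒▓▓▓▒    
▒▒▒▓▓▓▒▒▒▓▓▓▒▒▒▓▓▓▒▒▒▓▓▓▒    
▒▒▒▓▓▓▒▒▒▓▓▓▒▒▒▓▓▓▒▒▒▓▓▓▒    
▓▓▓▒▒▒▓▓▓▒▒▒▓▓▓▒▒▒▓▓▓▒▒▒▓    
▓▓▓▒▒▒▓▓▓▒▒▒▓▓▓▒▒▒▓▓▓▒▒▒▓    
▓▓▓▒▒▒▓▓▓▒▒▒▓▓▓▒▒▒▓▓▓▒▒▒▓    
▒▒▒▓▓▓▒▒▒▓▓▓▒▒▒▓▓▓▒▒▒▓▓▓▒    
▒▒▒▓▓▓▒▒▒▓▓▓▒▒▒▓▓▓▒▒▒▓▓▓▒    
▒▒▒▓▓▓▒▒▒▓▓▓▒▒▒▓▓▓▒▒▒▓▓▓▒    
▓▓▓▒▒▒▓▓▓▒▒▒▓▓▓▒▒▒▓▓▓▒▒▒▓    
▓▓▓▒▒▒▓▓▓▒▒▒▓▓▓▒▒▒▓▓▓▒▒▒▓    
▓▓▓▒▒▒▓▓▓▒▒▒▓▓▓▒▒▒▓▓▓▒▒▒▓    
▒▒▒▓▓▓▒▒▒▓▓▓▒▒▒▓▓▓▒▒▒▓▓▓▒    
▒▒▒▓▓▓▒▒▒▓▓▓▒▒▒▓▓▓▒▒▒▓▓▓▒    
▒▒▒▓▓▓▒▒▒▓▓▓▒▒▒▓▓▓▒▒▒▓▓▓▒    
▓▓▓▒▒▒▓▓▓▒▒▒▓▓▓▒▒▒▓▓▓▒▒▒▓    
▓▓▓▒▒▒▓▓▓▒▒▒▓▓▓▒▒▒▓▓▓▒▒▒▓    
▓▓▓▒▒▒▓▓▓▒▒▒▓▓▓▒▒▒▓▓▓▒▒▒▓    
▒▒▒▓▓▓▒▒▒▓▓▓▒▒▒▓▓▓▒▒▒▓▓▓▒    
▒▒▒▓▓▓▒▒▒▓▓▓▒▒▒▓▓▓▒▒▒▓▓▓▒    
▒▒▒▓▓▓▒▒▒▓▓▓▒▒▒▓▓▓▒▒▒▓▓▓▒    


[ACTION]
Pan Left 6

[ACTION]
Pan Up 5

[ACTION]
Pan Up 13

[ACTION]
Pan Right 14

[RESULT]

▒▓▓▓▒▒▒▓▓▓▒                  
▒▓▓▓▒▒▒▓▓▓▒                  
▒▓▓▓▒▒▒▓▓▓▒                  
▓▒▒▒▓▓▓▒▒▒▓                  
▓▒▒▒▓▓▓▒▒▒▓                  
▓▒▒▒▓▓▓▒▒▒▓                  
▒▓▓▓▒▒▒▓▓▓▒                  
▒▓▓▓▒▒▒▓▓▓▒                  
▒▓▓▓▒▒▒▓▓▓▒                  
▓▒▒▒▓▓▓▒▒▒▓                  
▓▒▒▒▓▓▓▒▒▒▓                  
▓▒▒▒▓▓▓▒▒▒▓                  
▒▓▓▓▒▒▒▓▓▓▒                  
▒▓▓▓▒▒▒▓▓▓▒                  
▒▓▓▓▒▒▒▓▓▓▒                  
▓▒▒▒▓▓▓▒▒▒▓                  
▓▒▒▒▓▓▓▒▒▒▓                  
▓▒▒▒▓▓▓▒▒▒▓                  
▒▓▓▓▒▒▒▓▓▓▒                  
▒▓▓▓▒▒▒▓▓▓▒                  
▒▓▓▓▒▒▒▓▓▓▒                  


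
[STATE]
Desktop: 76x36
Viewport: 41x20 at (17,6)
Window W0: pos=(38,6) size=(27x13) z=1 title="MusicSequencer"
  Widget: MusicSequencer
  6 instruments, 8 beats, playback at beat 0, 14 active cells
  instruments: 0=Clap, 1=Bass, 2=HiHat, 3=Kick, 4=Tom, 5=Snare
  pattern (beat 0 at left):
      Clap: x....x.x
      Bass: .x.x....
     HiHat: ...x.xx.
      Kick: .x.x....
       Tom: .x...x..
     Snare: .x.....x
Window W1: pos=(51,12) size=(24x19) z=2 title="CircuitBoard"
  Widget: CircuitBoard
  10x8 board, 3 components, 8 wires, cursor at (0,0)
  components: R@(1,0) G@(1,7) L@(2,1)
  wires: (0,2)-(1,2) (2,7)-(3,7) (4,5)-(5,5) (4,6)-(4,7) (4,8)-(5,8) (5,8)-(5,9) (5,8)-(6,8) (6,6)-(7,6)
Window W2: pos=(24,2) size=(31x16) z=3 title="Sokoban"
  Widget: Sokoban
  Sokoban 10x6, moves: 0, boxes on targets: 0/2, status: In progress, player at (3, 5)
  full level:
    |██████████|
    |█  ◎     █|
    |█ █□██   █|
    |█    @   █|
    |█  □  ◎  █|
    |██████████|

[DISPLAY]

       ┃█  ◎     █                   ┃━━━
       ┃█ █□██   █                   ┃   
       ┃█    @   █                   ┃───
       ┃█  □  ◎  █                   ┃   
       ┃██████████                   ┃   
       ┃Moves: 0  0/2                ┃   
       ┃                             ┃━━━
       ┃                             ┃rcu
       ┃                             ┃───
       ┃                             ┃0 1
       ┃                             ┃[.]
       ┗━━━━━━━━━━━━━━━━━━━━━━━━━━━━━┛   
                     ┗━━━━━━━━━━━━┃1   R 
                                  ┃      
                                  ┃2     
                                  ┃      
                                  ┃3     
                                  ┃      
                                  ┃4     
                                  ┃      


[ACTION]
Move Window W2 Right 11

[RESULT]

                  ┃█  ◎     █            
                  ┃█ █□██   █            
                  ┃█    @   █            
                  ┃█  □  ◎  █            
                  ┃██████████            
                  ┃Moves: 0  0/2         
                  ┃                      
                  ┃                      
                  ┃                      
                  ┃                      
                  ┃                      
                  ┗━━━━━━━━━━━━━━━━━━━━━━
                     ┗━━━━━━━━━━━━┃1   R 
                                  ┃      
                                  ┃2     
                                  ┃      
                                  ┃3     
                                  ┃      
                                  ┃4     
                                  ┃      


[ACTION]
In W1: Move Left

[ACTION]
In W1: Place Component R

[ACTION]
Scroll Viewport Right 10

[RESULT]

        ┃█  ◎     █                   ┃  
        ┃█ █□██   █                   ┃  
        ┃█    @   █                   ┃  
        ┃█  □  ◎  █                   ┃  
        ┃██████████                   ┃  
        ┃Moves: 0  0/2                ┃  
        ┃                             ┃━━
        ┃                             ┃  
        ┃                             ┃──
        ┃                             ┃ 6
        ┃                             ┃  
        ┗━━━━━━━━━━━━━━━━━━━━━━━━━━━━━┛  
           ┗━━━━━━━━━━━━┃1   R       ·   
                        ┃                
                        ┃2       L       
                        ┃                
                        ┃3               
                        ┃                
                        ┃4               
                        ┃                


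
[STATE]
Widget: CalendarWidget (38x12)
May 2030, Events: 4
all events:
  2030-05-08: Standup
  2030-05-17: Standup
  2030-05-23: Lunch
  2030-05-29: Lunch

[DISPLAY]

               May 2030               
Mo Tu We Th Fr Sa Su                  
       1  2  3  4  5                  
 6  7  8*  9 10 11 12                 
13 14 15 16 17* 18 19                 
20 21 22 23* 24 25 26                 
27 28 29* 30 31                       
                                      
                                      
                                      
                                      
                                      


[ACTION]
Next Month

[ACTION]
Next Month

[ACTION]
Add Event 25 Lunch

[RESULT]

              July 2030               
Mo Tu We Th Fr Sa Su                  
 1  2  3  4  5  6  7                  
 8  9 10 11 12 13 14                  
15 16 17 18 19 20 21                  
22 23 24 25* 26 27 28                 
29 30 31                              
                                      
                                      
                                      
                                      
                                      


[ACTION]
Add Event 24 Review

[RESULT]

              July 2030               
Mo Tu We Th Fr Sa Su                  
 1  2  3  4  5  6  7                  
 8  9 10 11 12 13 14                  
15 16 17 18 19 20 21                  
22 23 24* 25* 26 27 28                
29 30 31                              
                                      
                                      
                                      
                                      
                                      


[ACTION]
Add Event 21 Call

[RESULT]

              July 2030               
Mo Tu We Th Fr Sa Su                  
 1  2  3  4  5  6  7                  
 8  9 10 11 12 13 14                  
15 16 17 18 19 20 21*                 
22 23 24* 25* 26 27 28                
29 30 31                              
                                      
                                      
                                      
                                      
                                      


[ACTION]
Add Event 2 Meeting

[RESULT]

              July 2030               
Mo Tu We Th Fr Sa Su                  
 1  2*  3  4  5  6  7                 
 8  9 10 11 12 13 14                  
15 16 17 18 19 20 21*                 
22 23 24* 25* 26 27 28                
29 30 31                              
                                      
                                      
                                      
                                      
                                      


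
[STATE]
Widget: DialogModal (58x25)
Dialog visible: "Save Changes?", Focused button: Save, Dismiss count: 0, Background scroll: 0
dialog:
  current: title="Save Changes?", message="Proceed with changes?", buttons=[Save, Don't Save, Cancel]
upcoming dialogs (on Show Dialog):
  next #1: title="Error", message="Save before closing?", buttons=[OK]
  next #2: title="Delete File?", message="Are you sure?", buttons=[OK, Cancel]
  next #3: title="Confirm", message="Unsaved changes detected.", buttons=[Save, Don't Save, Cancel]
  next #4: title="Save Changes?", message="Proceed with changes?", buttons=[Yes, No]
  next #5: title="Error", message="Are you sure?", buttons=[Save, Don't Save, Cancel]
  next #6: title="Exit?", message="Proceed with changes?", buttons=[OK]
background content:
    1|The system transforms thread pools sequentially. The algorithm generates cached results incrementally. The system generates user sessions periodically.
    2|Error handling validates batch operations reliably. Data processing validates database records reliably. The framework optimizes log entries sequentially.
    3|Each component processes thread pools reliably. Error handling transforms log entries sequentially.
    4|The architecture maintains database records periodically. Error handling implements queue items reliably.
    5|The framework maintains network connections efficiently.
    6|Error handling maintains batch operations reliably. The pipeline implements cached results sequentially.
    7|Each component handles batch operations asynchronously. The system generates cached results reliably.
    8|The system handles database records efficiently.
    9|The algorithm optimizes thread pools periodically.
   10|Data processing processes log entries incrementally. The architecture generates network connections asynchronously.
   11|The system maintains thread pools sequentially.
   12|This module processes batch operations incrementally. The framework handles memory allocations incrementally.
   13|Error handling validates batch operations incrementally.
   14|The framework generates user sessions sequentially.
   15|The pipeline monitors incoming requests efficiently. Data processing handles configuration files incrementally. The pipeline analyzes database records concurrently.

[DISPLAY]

The system transforms thread pools sequentially. The algor
Error handling validates batch operations reliably. Data p
Each component processes thread pools reliably. Error hand
The architecture maintains database records periodically. 
The framework maintains network connections efficiently.  
Error handling maintains batch operations reliably. The pi
Each component handles batch operations asynchronously. Th
The system handles database records efficiently.          
The algorithm optimizes thread pools periodically.        
Data processing processes log entries incrementally. The a
The system ma┌──────────────────────────────┐y.           
This module p│        Save Changes?         │entally. The 
Error handlin│    Proceed with changes?     │rementally.  
The framework│ [Save]  Don't Save   Cancel  │ially.       
The pipeline └──────────────────────────────┘iently. Data 
                                                          
                                                          
                                                          
                                                          
                                                          
                                                          
                                                          
                                                          
                                                          
                                                          


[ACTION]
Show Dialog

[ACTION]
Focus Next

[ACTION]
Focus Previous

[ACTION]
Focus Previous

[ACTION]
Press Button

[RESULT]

The system transforms thread pools sequentially. The algor
Error handling validates batch operations reliably. Data p
Each component processes thread pools reliably. Error hand
The architecture maintains database records periodically. 
The framework maintains network connections efficiently.  
Error handling maintains batch operations reliably. The pi
Each component handles batch operations asynchronously. Th
The system handles database records efficiently.          
The algorithm optimizes thread pools periodically.        
Data processing processes log entries incrementally. The a
The system maintains thread pools sequentially.           
This module processes batch operations incrementally. The 
Error handling validates batch operations incrementally.  
The framework generates user sessions sequentially.       
The pipeline monitors incoming requests efficiently. Data 
                                                          
                                                          
                                                          
                                                          
                                                          
                                                          
                                                          
                                                          
                                                          
                                                          


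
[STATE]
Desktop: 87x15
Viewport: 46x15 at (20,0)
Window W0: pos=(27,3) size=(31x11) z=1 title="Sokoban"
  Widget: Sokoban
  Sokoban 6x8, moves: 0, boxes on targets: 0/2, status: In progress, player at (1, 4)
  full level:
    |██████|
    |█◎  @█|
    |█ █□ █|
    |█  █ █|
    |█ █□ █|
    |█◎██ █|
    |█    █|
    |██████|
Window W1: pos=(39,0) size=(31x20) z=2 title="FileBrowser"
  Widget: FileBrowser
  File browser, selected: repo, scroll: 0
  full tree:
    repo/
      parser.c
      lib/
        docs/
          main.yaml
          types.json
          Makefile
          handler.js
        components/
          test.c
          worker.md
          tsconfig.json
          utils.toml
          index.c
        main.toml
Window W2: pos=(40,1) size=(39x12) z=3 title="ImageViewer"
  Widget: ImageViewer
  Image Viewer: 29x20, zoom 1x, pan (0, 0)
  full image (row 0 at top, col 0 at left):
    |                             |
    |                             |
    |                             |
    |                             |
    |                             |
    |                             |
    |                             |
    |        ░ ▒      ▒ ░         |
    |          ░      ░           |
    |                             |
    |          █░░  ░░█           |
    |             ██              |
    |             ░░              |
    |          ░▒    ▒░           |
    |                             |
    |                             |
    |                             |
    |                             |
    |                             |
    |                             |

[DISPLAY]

                   ┏━━━━━━━━━━━━━━━━━━━━━━━━━━
                   ┃┏━━━━━━━━━━━━━━━━━━━━━━━━━
                   ┠┃ ImageViewer             
       ┏━━━━━━━━━━━┃┠─────────────────────────
       ┃ Sokoban   ┃┃                         
       ┠───────────┃┃                         
       ┃██████     ┃┃                         
       ┃█◎  @█     ┃┃                         
       ┃█ █□ █     ┃┃                         
       ┃█  █ █     ┃┃                         
       ┃█ █□ █     ┃┃                         
       ┃█◎██ █     ┃┃        ░ ▒      ▒ ░     
       ┃█    █     ┃┗━━━━━━━━━━━━━━━━━━━━━━━━━
       ┗━━━━━━━━━━━┃                          
                   ┃                          


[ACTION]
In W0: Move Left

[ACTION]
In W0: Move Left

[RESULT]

                   ┏━━━━━━━━━━━━━━━━━━━━━━━━━━
                   ┃┏━━━━━━━━━━━━━━━━━━━━━━━━━
                   ┠┃ ImageViewer             
       ┏━━━━━━━━━━━┃┠─────────────────────────
       ┃ Sokoban   ┃┃                         
       ┠───────────┃┃                         
       ┃██████     ┃┃                         
       ┃█◎@  █     ┃┃                         
       ┃█ █□ █     ┃┃                         
       ┃█  █ █     ┃┃                         
       ┃█ █□ █     ┃┃                         
       ┃█◎██ █     ┃┃        ░ ▒      ▒ ░     
       ┃█    █     ┃┗━━━━━━━━━━━━━━━━━━━━━━━━━
       ┗━━━━━━━━━━━┃                          
                   ┃                          


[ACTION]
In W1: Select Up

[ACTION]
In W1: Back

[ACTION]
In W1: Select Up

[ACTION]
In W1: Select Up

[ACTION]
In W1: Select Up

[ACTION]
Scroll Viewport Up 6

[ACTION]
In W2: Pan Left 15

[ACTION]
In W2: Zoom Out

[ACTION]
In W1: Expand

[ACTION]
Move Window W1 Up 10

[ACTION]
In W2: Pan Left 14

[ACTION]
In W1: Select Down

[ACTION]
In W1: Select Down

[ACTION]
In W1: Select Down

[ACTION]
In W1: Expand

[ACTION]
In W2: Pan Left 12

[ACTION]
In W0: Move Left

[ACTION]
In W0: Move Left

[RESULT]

                   ┏━━━━━━━━━━━━━━━━━━━━━━━━━━
                   ┃┏━━━━━━━━━━━━━━━━━━━━━━━━━
                   ┠┃ ImageViewer             
       ┏━━━━━━━━━━━┃┠─────────────────────────
       ┃ Sokoban   ┃┃                         
       ┠───────────┃┃                         
       ┃██████     ┃┃                         
       ┃█+   █     ┃┃                         
       ┃█ █□ █     ┃┃                         
       ┃█  █ █     ┃┃                         
       ┃█ █□ █     ┃┃                         
       ┃█◎██ █     ┃┃        ░ ▒      ▒ ░     
       ┃█    █     ┃┗━━━━━━━━━━━━━━━━━━━━━━━━━
       ┗━━━━━━━━━━━┃                          
                   ┃                          


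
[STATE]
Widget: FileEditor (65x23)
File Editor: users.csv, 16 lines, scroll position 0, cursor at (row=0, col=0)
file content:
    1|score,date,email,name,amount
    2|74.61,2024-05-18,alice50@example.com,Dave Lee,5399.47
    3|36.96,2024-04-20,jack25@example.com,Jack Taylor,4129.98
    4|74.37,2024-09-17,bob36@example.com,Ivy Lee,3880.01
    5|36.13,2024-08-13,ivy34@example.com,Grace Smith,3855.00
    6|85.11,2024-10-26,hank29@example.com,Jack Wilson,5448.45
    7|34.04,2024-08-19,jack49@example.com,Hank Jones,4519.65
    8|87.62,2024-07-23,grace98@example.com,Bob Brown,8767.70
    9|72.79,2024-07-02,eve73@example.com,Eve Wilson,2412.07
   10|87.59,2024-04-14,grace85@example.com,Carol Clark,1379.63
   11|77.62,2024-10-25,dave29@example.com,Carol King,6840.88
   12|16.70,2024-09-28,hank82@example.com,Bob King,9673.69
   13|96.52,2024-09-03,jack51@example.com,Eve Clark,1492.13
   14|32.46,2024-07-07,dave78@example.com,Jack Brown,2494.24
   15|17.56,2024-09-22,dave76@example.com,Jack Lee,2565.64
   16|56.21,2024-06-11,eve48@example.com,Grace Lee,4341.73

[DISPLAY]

█core,date,email,name,amount                                    ▲
74.61,2024-05-18,alice50@example.com,Dave Lee,5399.47           █
36.96,2024-04-20,jack25@example.com,Jack Taylor,4129.98         ░
74.37,2024-09-17,bob36@example.com,Ivy Lee,3880.01              ░
36.13,2024-08-13,ivy34@example.com,Grace Smith,3855.00          ░
85.11,2024-10-26,hank29@example.com,Jack Wilson,5448.45         ░
34.04,2024-08-19,jack49@example.com,Hank Jones,4519.65          ░
87.62,2024-07-23,grace98@example.com,Bob Brown,8767.70          ░
72.79,2024-07-02,eve73@example.com,Eve Wilson,2412.07           ░
87.59,2024-04-14,grace85@example.com,Carol Clark,1379.63        ░
77.62,2024-10-25,dave29@example.com,Carol King,6840.88          ░
16.70,2024-09-28,hank82@example.com,Bob King,9673.69            ░
96.52,2024-09-03,jack51@example.com,Eve Clark,1492.13           ░
32.46,2024-07-07,dave78@example.com,Jack Brown,2494.24          ░
17.56,2024-09-22,dave76@example.com,Jack Lee,2565.64            ░
56.21,2024-06-11,eve48@example.com,Grace Lee,4341.73            ░
                                                                ░
                                                                ░
                                                                ░
                                                                ░
                                                                ░
                                                                ░
                                                                ▼


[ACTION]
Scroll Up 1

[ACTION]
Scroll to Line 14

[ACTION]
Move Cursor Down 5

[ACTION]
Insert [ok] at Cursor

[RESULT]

score,date,email,name,amount                                    ▲
74.61,2024-05-18,alice50@example.com,Dave Lee,5399.47           █
36.96,2024-04-20,jack25@example.com,Jack Taylor,4129.98         ░
74.37,2024-09-17,bob36@example.com,Ivy Lee,3880.01              ░
36.13,2024-08-13,ivy34@example.com,Grace Smith,3855.00          ░
ok█5.11,2024-10-26,hank29@example.com,Jack Wilson,5448.45       ░
34.04,2024-08-19,jack49@example.com,Hank Jones,4519.65          ░
87.62,2024-07-23,grace98@example.com,Bob Brown,8767.70          ░
72.79,2024-07-02,eve73@example.com,Eve Wilson,2412.07           ░
87.59,2024-04-14,grace85@example.com,Carol Clark,1379.63        ░
77.62,2024-10-25,dave29@example.com,Carol King,6840.88          ░
16.70,2024-09-28,hank82@example.com,Bob King,9673.69            ░
96.52,2024-09-03,jack51@example.com,Eve Clark,1492.13           ░
32.46,2024-07-07,dave78@example.com,Jack Brown,2494.24          ░
17.56,2024-09-22,dave76@example.com,Jack Lee,2565.64            ░
56.21,2024-06-11,eve48@example.com,Grace Lee,4341.73            ░
                                                                ░
                                                                ░
                                                                ░
                                                                ░
                                                                ░
                                                                ░
                                                                ▼


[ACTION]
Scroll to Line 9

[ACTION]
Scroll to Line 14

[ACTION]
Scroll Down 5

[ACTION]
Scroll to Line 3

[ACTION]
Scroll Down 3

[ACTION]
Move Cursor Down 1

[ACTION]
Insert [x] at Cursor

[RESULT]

score,date,email,name,amount                                    ▲
74.61,2024-05-18,alice50@example.com,Dave Lee,5399.47           █
36.96,2024-04-20,jack25@example.com,Jack Taylor,4129.98         ░
74.37,2024-09-17,bob36@example.com,Ivy Lee,3880.01              ░
36.13,2024-08-13,ivy34@example.com,Grace Smith,3855.00          ░
ok85.11,2024-10-26,hank29@example.com,Jack Wilson,5448.45       ░
34x█04,2024-08-19,jack49@example.com,Hank Jones,4519.65         ░
87.62,2024-07-23,grace98@example.com,Bob Brown,8767.70          ░
72.79,2024-07-02,eve73@example.com,Eve Wilson,2412.07           ░
87.59,2024-04-14,grace85@example.com,Carol Clark,1379.63        ░
77.62,2024-10-25,dave29@example.com,Carol King,6840.88          ░
16.70,2024-09-28,hank82@example.com,Bob King,9673.69            ░
96.52,2024-09-03,jack51@example.com,Eve Clark,1492.13           ░
32.46,2024-07-07,dave78@example.com,Jack Brown,2494.24          ░
17.56,2024-09-22,dave76@example.com,Jack Lee,2565.64            ░
56.21,2024-06-11,eve48@example.com,Grace Lee,4341.73            ░
                                                                ░
                                                                ░
                                                                ░
                                                                ░
                                                                ░
                                                                ░
                                                                ▼


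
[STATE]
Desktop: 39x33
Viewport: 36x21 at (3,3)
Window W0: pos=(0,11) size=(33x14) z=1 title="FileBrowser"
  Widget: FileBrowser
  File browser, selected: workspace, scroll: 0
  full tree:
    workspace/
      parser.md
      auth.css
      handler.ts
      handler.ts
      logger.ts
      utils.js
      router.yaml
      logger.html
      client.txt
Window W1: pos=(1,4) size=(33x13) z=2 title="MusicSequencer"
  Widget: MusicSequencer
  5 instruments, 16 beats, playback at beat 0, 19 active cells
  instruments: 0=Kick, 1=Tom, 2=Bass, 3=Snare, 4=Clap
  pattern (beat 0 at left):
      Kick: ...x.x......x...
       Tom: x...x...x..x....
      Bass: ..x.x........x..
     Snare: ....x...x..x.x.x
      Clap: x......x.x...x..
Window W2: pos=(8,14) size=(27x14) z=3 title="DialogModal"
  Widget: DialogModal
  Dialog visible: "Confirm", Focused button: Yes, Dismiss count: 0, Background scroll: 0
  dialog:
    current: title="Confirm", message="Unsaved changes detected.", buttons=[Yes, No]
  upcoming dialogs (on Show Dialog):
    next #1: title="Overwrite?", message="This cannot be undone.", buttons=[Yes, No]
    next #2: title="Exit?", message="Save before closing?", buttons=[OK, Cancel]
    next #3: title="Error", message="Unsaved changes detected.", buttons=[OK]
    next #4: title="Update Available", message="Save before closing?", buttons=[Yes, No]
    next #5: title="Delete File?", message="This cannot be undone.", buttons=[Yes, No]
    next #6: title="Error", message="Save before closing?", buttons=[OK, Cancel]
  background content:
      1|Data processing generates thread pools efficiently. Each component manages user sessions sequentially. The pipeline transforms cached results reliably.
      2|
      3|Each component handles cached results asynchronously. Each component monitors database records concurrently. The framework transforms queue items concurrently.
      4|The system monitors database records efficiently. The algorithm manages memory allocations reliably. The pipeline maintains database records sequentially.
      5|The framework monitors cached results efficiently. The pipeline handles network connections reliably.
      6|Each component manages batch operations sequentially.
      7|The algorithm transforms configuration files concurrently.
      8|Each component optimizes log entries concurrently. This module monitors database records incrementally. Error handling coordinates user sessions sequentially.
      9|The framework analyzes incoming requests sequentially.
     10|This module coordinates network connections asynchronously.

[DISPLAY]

                                    
━━━━━━━━━━━━━━━━━━━━━━━━━━━━━━┓     
MusicSequencer                ┃     
──────────────────────────────┨     
     ▼123456789012345         ┃     
 Kick···█·█······█···         ┃     
  Tom█···█···█··█····         ┃     
 Bass··█·█········█··         ┃     
Snare····█···█··█·█·█         ┃     
 Clap█······█·█···█··         ┃     
                              ┃     
     ┏━━━━━━━━━━━━━━━━━━━━━━━━━┓    
     ┃ DialogModal             ┃    
━━━━━┠─────────────────────────┨    
  han┃Data processing generates┃    
  han┃                         ┃    
  log┃Ea┌───────────────────┐ca┃    
  uti┃Th│      Confirm      │ab┃    
  rou┃Th│Unsaved changes det│ca┃    
  log┃Ea│     [Yes]  No     │ba┃    
  cli┃Th└───────────────────┘s ┃    


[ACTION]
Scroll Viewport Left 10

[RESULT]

                                    
 ┏━━━━━━━━━━━━━━━━━━━━━━━━━━━━━━━┓  
 ┃ MusicSequencer                ┃  
 ┠───────────────────────────────┨  
 ┃      ▼123456789012345         ┃  
 ┃  Kick···█·█······█···         ┃  
 ┃   Tom█···█···█··█····         ┃  
 ┃  Bass··█·█········█··         ┃  
┏┃ Snare····█···█··█·█·█         ┃  
┃┃  Clap█······█·█···█··         ┃  
┠┃                               ┃  
┃┃      ┏━━━━━━━━━━━━━━━━━━━━━━━━━┓ 
┃┃      ┃ DialogModal             ┃ 
┃┗━━━━━━┠─────────────────────────┨ 
┃    han┃Data processing generates┃ 
┃    han┃                         ┃ 
┃    log┃Ea┌───────────────────┐ca┃ 
┃    uti┃Th│      Confirm      │ab┃ 
┃    rou┃Th│Unsaved changes det│ca┃ 
┃    log┃Ea│     [Yes]  No     │ba┃ 
┃    cli┃Th└───────────────────┘s ┃ 


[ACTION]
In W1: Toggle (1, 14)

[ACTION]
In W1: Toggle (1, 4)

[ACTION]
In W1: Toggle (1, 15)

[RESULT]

                                    
 ┏━━━━━━━━━━━━━━━━━━━━━━━━━━━━━━━┓  
 ┃ MusicSequencer                ┃  
 ┠───────────────────────────────┨  
 ┃      ▼123456789012345         ┃  
 ┃  Kick···█·█······█···         ┃  
 ┃   Tom█·······█··█··██         ┃  
 ┃  Bass··█·█········█··         ┃  
┏┃ Snare····█···█··█·█·█         ┃  
┃┃  Clap█······█·█···█··         ┃  
┠┃                               ┃  
┃┃      ┏━━━━━━━━━━━━━━━━━━━━━━━━━┓ 
┃┃      ┃ DialogModal             ┃ 
┃┗━━━━━━┠─────────────────────────┨ 
┃    han┃Data processing generates┃ 
┃    han┃                         ┃ 
┃    log┃Ea┌───────────────────┐ca┃ 
┃    uti┃Th│      Confirm      │ab┃ 
┃    rou┃Th│Unsaved changes det│ca┃ 
┃    log┃Ea│     [Yes]  No     │ba┃ 
┃    cli┃Th└───────────────────┘s ┃ 


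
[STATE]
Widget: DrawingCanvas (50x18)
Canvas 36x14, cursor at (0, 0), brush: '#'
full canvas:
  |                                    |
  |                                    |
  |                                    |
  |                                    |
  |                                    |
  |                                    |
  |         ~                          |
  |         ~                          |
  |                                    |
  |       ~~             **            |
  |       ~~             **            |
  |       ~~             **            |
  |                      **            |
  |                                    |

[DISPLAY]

+                                                 
                                                  
                                                  
                                                  
                                                  
                                                  
         ~                                        
         ~                                        
                                                  
       ~~             **                          
       ~~             **                          
       ~~             **                          
                      **                          
                                                  
                                                  
                                                  
                                                  
                                                  


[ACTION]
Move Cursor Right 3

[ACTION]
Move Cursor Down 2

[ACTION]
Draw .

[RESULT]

                                                  
                                                  
   .                                              
                                                  
                                                  
                                                  
         ~                                        
         ~                                        
                                                  
       ~~             **                          
       ~~             **                          
       ~~             **                          
                      **                          
                                                  
                                                  
                                                  
                                                  
                                                  
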